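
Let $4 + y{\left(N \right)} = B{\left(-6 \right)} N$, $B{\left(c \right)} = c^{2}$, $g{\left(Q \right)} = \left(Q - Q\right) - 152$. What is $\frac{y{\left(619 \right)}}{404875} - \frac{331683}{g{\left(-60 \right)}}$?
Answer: $\frac{1413616223}{647800} \approx 2182.2$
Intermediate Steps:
$g{\left(Q \right)} = -152$ ($g{\left(Q \right)} = 0 - 152 = -152$)
$y{\left(N \right)} = -4 + 36 N$ ($y{\left(N \right)} = -4 + \left(-6\right)^{2} N = -4 + 36 N$)
$\frac{y{\left(619 \right)}}{404875} - \frac{331683}{g{\left(-60 \right)}} = \frac{-4 + 36 \cdot 619}{404875} - \frac{331683}{-152} = \left(-4 + 22284\right) \frac{1}{404875} - - \frac{17457}{8} = 22280 \cdot \frac{1}{404875} + \frac{17457}{8} = \frac{4456}{80975} + \frac{17457}{8} = \frac{1413616223}{647800}$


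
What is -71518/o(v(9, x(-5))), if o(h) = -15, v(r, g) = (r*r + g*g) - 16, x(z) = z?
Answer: 71518/15 ≈ 4767.9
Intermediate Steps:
v(r, g) = -16 + g**2 + r**2 (v(r, g) = (r**2 + g**2) - 16 = (g**2 + r**2) - 16 = -16 + g**2 + r**2)
-71518/o(v(9, x(-5))) = -71518/(-15) = -71518*(-1/15) = 71518/15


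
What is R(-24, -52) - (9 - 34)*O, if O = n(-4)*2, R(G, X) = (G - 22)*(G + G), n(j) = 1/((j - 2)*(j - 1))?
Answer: 6629/3 ≈ 2209.7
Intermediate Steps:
n(j) = 1/((-1 + j)*(-2 + j)) (n(j) = 1/((-2 + j)*(-1 + j)) = 1/((-1 + j)*(-2 + j)))
R(G, X) = 2*G*(-22 + G) (R(G, X) = (-22 + G)*(2*G) = 2*G*(-22 + G))
O = 1/15 (O = 2/(2 + (-4)**2 - 3*(-4)) = 2/(2 + 16 + 12) = 2/30 = (1/30)*2 = 1/15 ≈ 0.066667)
R(-24, -52) - (9 - 34)*O = 2*(-24)*(-22 - 24) - (9 - 34)/15 = 2*(-24)*(-46) - (-25)/15 = 2208 - 1*(-5/3) = 2208 + 5/3 = 6629/3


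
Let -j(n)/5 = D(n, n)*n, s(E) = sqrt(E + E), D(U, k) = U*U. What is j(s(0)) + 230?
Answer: 230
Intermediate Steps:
D(U, k) = U**2
s(E) = sqrt(2)*sqrt(E) (s(E) = sqrt(2*E) = sqrt(2)*sqrt(E))
j(n) = -5*n**3 (j(n) = -5*n**2*n = -5*n**3)
j(s(0)) + 230 = -5*(sqrt(2)*sqrt(0))**3 + 230 = -5*(sqrt(2)*0)**3 + 230 = -5*0**3 + 230 = -5*0 + 230 = 0 + 230 = 230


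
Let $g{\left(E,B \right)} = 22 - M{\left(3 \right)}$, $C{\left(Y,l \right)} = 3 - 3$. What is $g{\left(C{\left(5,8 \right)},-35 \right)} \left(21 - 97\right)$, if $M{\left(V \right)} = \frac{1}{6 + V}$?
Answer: $- \frac{14972}{9} \approx -1663.6$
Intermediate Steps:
$C{\left(Y,l \right)} = 0$ ($C{\left(Y,l \right)} = 3 - 3 = 0$)
$g{\left(E,B \right)} = \frac{197}{9}$ ($g{\left(E,B \right)} = 22 - \frac{1}{6 + 3} = 22 - \frac{1}{9} = \frac{197}{9}$)
$g{\left(C{\left(5,8 \right)},-35 \right)} \left(21 - 97\right) = \frac{197 \left(21 - 97\right)}{9} = \frac{197}{9} \left(-76\right) = - \frac{14972}{9}$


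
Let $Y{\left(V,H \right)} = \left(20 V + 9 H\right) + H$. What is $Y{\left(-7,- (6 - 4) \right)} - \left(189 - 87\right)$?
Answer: $-262$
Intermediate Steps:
$Y{\left(V,H \right)} = 10 H + 20 V$ ($Y{\left(V,H \right)} = \left(9 H + 20 V\right) + H = 10 H + 20 V$)
$Y{\left(-7,- (6 - 4) \right)} - \left(189 - 87\right) = \left(10 \left(- (6 - 4)\right) + 20 \left(-7\right)\right) - \left(189 - 87\right) = \left(10 \left(\left(-1\right) 2\right) - 140\right) - 102 = \left(10 \left(-2\right) - 140\right) - 102 = \left(-20 - 140\right) - 102 = -160 - 102 = -262$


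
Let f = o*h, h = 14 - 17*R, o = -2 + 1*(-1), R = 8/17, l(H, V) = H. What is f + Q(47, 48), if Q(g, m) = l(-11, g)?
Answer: -29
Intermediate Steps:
Q(g, m) = -11
R = 8/17 (R = 8*(1/17) = 8/17 ≈ 0.47059)
o = -3 (o = -2 - 1 = -3)
h = 6 (h = 14 - 17*8/17 = 14 - 8 = 6)
f = -18 (f = -3*6 = -18)
f + Q(47, 48) = -18 - 11 = -29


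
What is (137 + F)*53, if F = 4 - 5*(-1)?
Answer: 7738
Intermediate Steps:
F = 9 (F = 4 + 5 = 9)
(137 + F)*53 = (137 + 9)*53 = 146*53 = 7738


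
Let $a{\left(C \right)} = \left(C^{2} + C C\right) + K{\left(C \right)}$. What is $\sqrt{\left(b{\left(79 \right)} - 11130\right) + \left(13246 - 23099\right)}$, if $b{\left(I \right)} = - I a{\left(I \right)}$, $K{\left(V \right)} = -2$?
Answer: $i \sqrt{1006903} \approx 1003.4 i$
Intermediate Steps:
$a{\left(C \right)} = -2 + 2 C^{2}$ ($a{\left(C \right)} = \left(C^{2} + C C\right) - 2 = \left(C^{2} + C^{2}\right) - 2 = 2 C^{2} - 2 = -2 + 2 C^{2}$)
$b{\left(I \right)} = - I \left(-2 + 2 I^{2}\right)$
$\sqrt{\left(b{\left(79 \right)} - 11130\right) + \left(13246 - 23099\right)} = \sqrt{\left(2 \cdot 79 \left(1 - 79^{2}\right) - 11130\right) + \left(13246 - 23099\right)} = \sqrt{\left(2 \cdot 79 \left(1 - 6241\right) - 11130\right) + \left(13246 - 23099\right)} = \sqrt{\left(2 \cdot 79 \left(1 - 6241\right) - 11130\right) - 9853} = \sqrt{\left(2 \cdot 79 \left(-6240\right) - 11130\right) - 9853} = \sqrt{\left(-985920 - 11130\right) - 9853} = \sqrt{-997050 - 9853} = \sqrt{-1006903} = i \sqrt{1006903}$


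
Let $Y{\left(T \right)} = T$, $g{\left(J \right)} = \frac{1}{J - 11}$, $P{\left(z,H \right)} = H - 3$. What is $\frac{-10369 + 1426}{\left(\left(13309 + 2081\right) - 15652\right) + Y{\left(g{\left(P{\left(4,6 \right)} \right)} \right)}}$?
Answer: $\frac{23848}{699} \approx 34.117$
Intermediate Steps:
$P{\left(z,H \right)} = -3 + H$
$g{\left(J \right)} = \frac{1}{-11 + J}$
$\frac{-10369 + 1426}{\left(\left(13309 + 2081\right) - 15652\right) + Y{\left(g{\left(P{\left(4,6 \right)} \right)} \right)}} = \frac{-10369 + 1426}{\left(\left(13309 + 2081\right) - 15652\right) + \frac{1}{-11 + \left(-3 + 6\right)}} = - \frac{8943}{\left(15390 - 15652\right) + \frac{1}{-11 + 3}} = - \frac{8943}{-262 + \frac{1}{-8}} = - \frac{8943}{-262 - \frac{1}{8}} = - \frac{8943}{- \frac{2097}{8}} = \left(-8943\right) \left(- \frac{8}{2097}\right) = \frac{23848}{699}$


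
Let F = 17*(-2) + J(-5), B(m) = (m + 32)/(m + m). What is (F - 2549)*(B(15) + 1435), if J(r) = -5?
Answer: -55767518/15 ≈ -3.7178e+6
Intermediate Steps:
B(m) = (32 + m)/(2*m) (B(m) = (32 + m)/((2*m)) = (32 + m)*(1/(2*m)) = (32 + m)/(2*m))
F = -39 (F = 17*(-2) - 5 = -34 - 5 = -39)
(F - 2549)*(B(15) + 1435) = (-39 - 2549)*((1/2)*(32 + 15)/15 + 1435) = -2588*((1/2)*(1/15)*47 + 1435) = -2588*(47/30 + 1435) = -2588*43097/30 = -55767518/15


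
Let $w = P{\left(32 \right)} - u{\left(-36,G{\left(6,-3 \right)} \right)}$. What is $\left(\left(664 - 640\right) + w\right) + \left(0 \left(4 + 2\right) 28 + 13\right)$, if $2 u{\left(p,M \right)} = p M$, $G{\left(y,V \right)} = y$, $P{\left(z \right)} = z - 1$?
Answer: $176$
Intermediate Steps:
$P{\left(z \right)} = -1 + z$
$u{\left(p,M \right)} = \frac{M p}{2}$ ($u{\left(p,M \right)} = \frac{p M}{2} = \frac{M p}{2}$)
$w = 139$ ($w = \left(-1 + 32\right) - \frac{1}{2} \cdot 6 \left(-36\right) = 31 - -108 = 31 + 108 = 139$)
$\left(\left(664 - 640\right) + w\right) + \left(0 \left(4 + 2\right) 28 + 13\right) = \left(\left(664 - 640\right) + 139\right) + \left(0 \left(4 + 2\right) 28 + 13\right) = \left(24 + 139\right) + \left(0 \cdot 6 \cdot 28 + 13\right) = 163 + \left(0 \cdot 28 + 13\right) = 163 + \left(0 + 13\right) = 163 + 13 = 176$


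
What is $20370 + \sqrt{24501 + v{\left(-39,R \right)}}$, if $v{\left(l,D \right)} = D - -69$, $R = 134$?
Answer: $20370 + 8 \sqrt{386} \approx 20527.0$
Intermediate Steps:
$v{\left(l,D \right)} = 69 + D$ ($v{\left(l,D \right)} = D + 69 = 69 + D$)
$20370 + \sqrt{24501 + v{\left(-39,R \right)}} = 20370 + \sqrt{24501 + \left(69 + 134\right)} = 20370 + \sqrt{24501 + 203} = 20370 + \sqrt{24704} = 20370 + 8 \sqrt{386}$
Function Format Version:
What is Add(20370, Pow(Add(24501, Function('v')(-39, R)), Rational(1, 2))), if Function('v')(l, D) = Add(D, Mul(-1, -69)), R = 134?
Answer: Add(20370, Mul(8, Pow(386, Rational(1, 2)))) ≈ 20527.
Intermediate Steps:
Function('v')(l, D) = Add(69, D) (Function('v')(l, D) = Add(D, 69) = Add(69, D))
Add(20370, Pow(Add(24501, Function('v')(-39, R)), Rational(1, 2))) = Add(20370, Pow(Add(24501, Add(69, 134)), Rational(1, 2))) = Add(20370, Pow(Add(24501, 203), Rational(1, 2))) = Add(20370, Pow(24704, Rational(1, 2))) = Add(20370, Mul(8, Pow(386, Rational(1, 2))))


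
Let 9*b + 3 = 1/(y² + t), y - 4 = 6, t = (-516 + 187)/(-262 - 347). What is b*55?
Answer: -159830/8747 ≈ -18.273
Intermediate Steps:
t = 47/87 (t = -329/(-609) = -329*(-1/609) = 47/87 ≈ 0.54023)
y = 10 (y = 4 + 6 = 10)
b = -2906/8747 (b = -⅓ + 1/(9*(10² + 47/87)) = -⅓ + 1/(9*(100 + 47/87)) = -⅓ + 1/(9*(8747/87)) = -⅓ + (⅑)*(87/8747) = -⅓ + 29/26241 = -2906/8747 ≈ -0.33223)
b*55 = -2906/8747*55 = -159830/8747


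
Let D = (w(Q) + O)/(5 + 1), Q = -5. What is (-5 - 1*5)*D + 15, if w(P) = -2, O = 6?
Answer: 25/3 ≈ 8.3333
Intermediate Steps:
D = ⅔ (D = (-2 + 6)/(5 + 1) = 4/6 = 4*(⅙) = ⅔ ≈ 0.66667)
(-5 - 1*5)*D + 15 = (-5 - 1*5)*(⅔) + 15 = (-5 - 5)*(⅔) + 15 = -10*⅔ + 15 = -20/3 + 15 = 25/3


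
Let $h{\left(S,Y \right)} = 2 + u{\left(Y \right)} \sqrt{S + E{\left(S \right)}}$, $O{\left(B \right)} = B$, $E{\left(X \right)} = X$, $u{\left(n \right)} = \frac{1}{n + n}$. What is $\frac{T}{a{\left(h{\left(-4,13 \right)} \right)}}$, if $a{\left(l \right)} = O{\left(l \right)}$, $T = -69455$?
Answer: $- \frac{11737895}{339} + \frac{902915 i \sqrt{2}}{678} \approx -34625.0 + 1883.4 i$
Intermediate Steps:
$u{\left(n \right)} = \frac{1}{2 n}$
$h{\left(S,Y \right)} = 2 + \frac{\sqrt{2} \sqrt{S}}{2 Y}$ ($h{\left(S,Y \right)} = 2 + \frac{1}{2 Y} \sqrt{S + S} = 2 + \frac{1}{2 Y} \sqrt{2 S} = 2 + \frac{1}{2 Y} \sqrt{2} \sqrt{S} = 2 + \frac{\sqrt{2} \sqrt{S}}{2 Y}$)
$a{\left(l \right)} = l$
$\frac{T}{a{\left(h{\left(-4,13 \right)} \right)}} = - \frac{69455}{2 + \frac{\sqrt{2} \sqrt{-4}}{2 \cdot 13}} = - \frac{69455}{2 + \frac{1}{2} \sqrt{2} \cdot 2 i \frac{1}{13}} = - \frac{69455}{2 + \frac{i \sqrt{2}}{13}}$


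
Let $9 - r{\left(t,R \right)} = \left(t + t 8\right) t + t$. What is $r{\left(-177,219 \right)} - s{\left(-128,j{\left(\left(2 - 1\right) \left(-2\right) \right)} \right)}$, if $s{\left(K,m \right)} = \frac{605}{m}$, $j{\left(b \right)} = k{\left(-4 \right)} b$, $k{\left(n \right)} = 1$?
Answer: $- \frac{562945}{2} \approx -2.8147 \cdot 10^{5}$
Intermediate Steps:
$r{\left(t,R \right)} = 9 - t - 9 t^{2}$ ($r{\left(t,R \right)} = 9 - \left(\left(t + t 8\right) t + t\right) = 9 - \left(\left(t + 8 t\right) t + t\right) = 9 - \left(9 t t + t\right) = 9 - \left(9 t^{2} + t\right) = 9 - \left(t + 9 t^{2}\right) = 9 - t - 9 t^{2}$)
$j{\left(b \right)} = b$ ($j{\left(b \right)} = 1 b = b$)
$r{\left(-177,219 \right)} - s{\left(-128,j{\left(\left(2 - 1\right) \left(-2\right) \right)} \right)} = \left(9 - -177 - 9 \left(-177\right)^{2}\right) - \frac{605}{\left(2 - 1\right) \left(-2\right)} = \left(9 + 177 - 281961\right) - \frac{605}{1 \left(-2\right)} = \left(9 + 177 - 281961\right) - \frac{605}{-2} = -281775 - 605 \left(- \frac{1}{2}\right) = -281775 - - \frac{605}{2} = -281775 + \frac{605}{2} = - \frac{562945}{2}$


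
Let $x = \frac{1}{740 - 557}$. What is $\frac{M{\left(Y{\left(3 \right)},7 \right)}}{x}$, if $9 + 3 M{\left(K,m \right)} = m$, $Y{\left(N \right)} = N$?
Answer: $-122$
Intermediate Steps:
$x = \frac{1}{183} \approx 0.0054645$
$M{\left(K,m \right)} = -3 + \frac{m}{3}$
$\frac{M{\left(Y{\left(3 \right)},7 \right)}}{x} = \left(-3 + \frac{1}{3} \cdot 7\right) \frac{1}{\frac{1}{183}} = \left(-3 + \frac{7}{3}\right) 183 = \left(- \frac{2}{3}\right) 183 = -122$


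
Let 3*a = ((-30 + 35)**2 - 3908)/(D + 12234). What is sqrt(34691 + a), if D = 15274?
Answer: sqrt(111650611839)/1794 ≈ 186.26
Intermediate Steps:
a = -3883/82524 (a = (((-30 + 35)**2 - 3908)/(15274 + 12234))/3 = ((5**2 - 3908)/27508)/3 = ((25 - 3908)*(1/27508))/3 = (-3883*1/27508)/3 = (1/3)*(-3883/27508) = -3883/82524 ≈ -0.047053)
sqrt(34691 + a) = sqrt(34691 - 3883/82524) = sqrt(2862836201/82524) = sqrt(111650611839)/1794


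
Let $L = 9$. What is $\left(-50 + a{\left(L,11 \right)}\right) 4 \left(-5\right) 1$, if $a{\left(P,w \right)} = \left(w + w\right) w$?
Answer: $-3840$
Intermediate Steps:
$a{\left(P,w \right)} = 2 w^{2}$ ($a{\left(P,w \right)} = 2 w w = 2 w^{2}$)
$\left(-50 + a{\left(L,11 \right)}\right) 4 \left(-5\right) 1 = \left(-50 + 2 \cdot 11^{2}\right) 4 \left(-5\right) 1 = \left(-50 + 2 \cdot 121\right) \left(\left(-20\right) 1\right) = \left(-50 + 242\right) \left(-20\right) = 192 \left(-20\right) = -3840$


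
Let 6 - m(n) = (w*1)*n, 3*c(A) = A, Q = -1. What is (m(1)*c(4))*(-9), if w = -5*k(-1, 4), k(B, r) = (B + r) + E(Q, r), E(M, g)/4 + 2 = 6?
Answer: -1212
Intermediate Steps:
E(M, g) = 16 (E(M, g) = -8 + 4*6 = -8 + 24 = 16)
k(B, r) = 16 + B + r (k(B, r) = (B + r) + 16 = 16 + B + r)
c(A) = A/3
w = -95 (w = -5*(16 - 1 + 4) = -5*19 = -95)
m(n) = 6 + 95*n (m(n) = 6 - (-95*1)*n = 6 - (-95)*n = 6 + 95*n)
(m(1)*c(4))*(-9) = ((6 + 95*1)*((1/3)*4))*(-9) = ((6 + 95)*(4/3))*(-9) = (101*(4/3))*(-9) = (404/3)*(-9) = -1212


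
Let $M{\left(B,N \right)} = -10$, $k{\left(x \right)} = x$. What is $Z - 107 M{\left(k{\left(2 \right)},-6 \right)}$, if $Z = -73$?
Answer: $997$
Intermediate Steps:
$Z - 107 M{\left(k{\left(2 \right)},-6 \right)} = -73 - -1070 = -73 + 1070 = 997$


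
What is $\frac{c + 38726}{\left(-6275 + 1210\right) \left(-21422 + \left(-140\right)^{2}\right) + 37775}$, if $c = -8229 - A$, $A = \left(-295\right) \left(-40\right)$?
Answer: $\frac{18697}{9266205} \approx 0.0020178$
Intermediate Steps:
$A = 11800$
$c = -20029$ ($c = -8229 - 11800 = -20029$)
$\frac{c + 38726}{\left(-6275 + 1210\right) \left(-21422 + \left(-140\right)^{2}\right) + 37775} = \frac{-20029 + 38726}{\left(-6275 + 1210\right) \left(-21422 + \left(-140\right)^{2}\right) + 37775} = \frac{18697}{- 5065 \left(-21422 + 19600\right) + 37775} = \frac{18697}{\left(-5065\right) \left(-1822\right) + 37775} = \frac{18697}{9228430 + 37775} = \frac{18697}{9266205}$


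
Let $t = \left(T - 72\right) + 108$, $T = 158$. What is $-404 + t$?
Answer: $-210$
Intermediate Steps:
$t = 194$ ($t = \left(158 - 72\right) + 108 = 86 + 108 = 194$)
$-404 + t = -404 + 194 = -210$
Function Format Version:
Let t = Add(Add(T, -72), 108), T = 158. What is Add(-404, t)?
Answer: -210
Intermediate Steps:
t = 194 (t = Add(Add(158, -72), 108) = Add(86, 108) = 194)
Add(-404, t) = Add(-404, 194) = -210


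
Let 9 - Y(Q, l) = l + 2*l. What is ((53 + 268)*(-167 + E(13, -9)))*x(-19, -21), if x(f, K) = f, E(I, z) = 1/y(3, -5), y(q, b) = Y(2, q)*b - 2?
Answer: 2043165/2 ≈ 1.0216e+6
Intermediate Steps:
Y(Q, l) = 9 - 3*l (Y(Q, l) = 9 - (l + 2*l) = 9 - 3*l)
y(q, b) = -2 + b*(9 - 3*q) (y(q, b) = (9 - 3*q)*b - 2 = b*(9 - 3*q) - 2 = -2 + b*(9 - 3*q))
E(I, z) = -½ (E(I, z) = 1/(-2 - 3*(-5)*(-3 + 3)) = 1/(-2 - 3*(-5)*0) = 1/(-2 + 0) = 1/(-2) = -½)
((53 + 268)*(-167 + E(13, -9)))*x(-19, -21) = ((53 + 268)*(-167 - ½))*(-19) = (321*(-335/2))*(-19) = -107535/2*(-19) = 2043165/2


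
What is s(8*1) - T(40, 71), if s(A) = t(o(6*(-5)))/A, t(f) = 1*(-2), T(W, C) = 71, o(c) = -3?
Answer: -285/4 ≈ -71.250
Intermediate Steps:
t(f) = -2
s(A) = -2/A
s(8*1) - T(40, 71) = -2/(8*1) - 1*71 = -2/8 - 71 = -2*1/8 - 71 = -1/4 - 71 = -285/4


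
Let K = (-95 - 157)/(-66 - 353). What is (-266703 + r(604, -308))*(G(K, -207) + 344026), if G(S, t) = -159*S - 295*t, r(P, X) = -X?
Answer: -45205382985095/419 ≈ -1.0789e+11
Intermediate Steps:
K = 252/419 (K = -252/(-419) = -252*(-1/419) = 252/419 ≈ 0.60143)
G(S, t) = -295*t - 159*S
(-266703 + r(604, -308))*(G(K, -207) + 344026) = (-266703 - 1*(-308))*((-295*(-207) - 159*252/419) + 344026) = (-266703 + 308)*((61065 - 40068/419) + 344026) = -266395*(25546167/419 + 344026) = -266395*169693061/419 = -45205382985095/419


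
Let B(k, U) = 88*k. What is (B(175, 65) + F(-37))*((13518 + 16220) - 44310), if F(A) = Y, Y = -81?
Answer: -223228468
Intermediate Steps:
F(A) = -81
(B(175, 65) + F(-37))*((13518 + 16220) - 44310) = (88*175 - 81)*((13518 + 16220) - 44310) = (15400 - 81)*(29738 - 44310) = 15319*(-14572) = -223228468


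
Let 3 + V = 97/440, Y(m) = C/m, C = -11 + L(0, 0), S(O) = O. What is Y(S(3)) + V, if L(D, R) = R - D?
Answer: -8509/1320 ≈ -6.4462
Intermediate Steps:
C = -11 (C = -11 + (0 - 1*0) = -11 + (0 + 0) = -11 + 0 = -11)
Y(m) = -11/m
V = -1223/440 (V = -3 + 97/440 = -1223/440 ≈ -2.7795)
Y(S(3)) + V = -11/3 - 1223/440 = -8509/1320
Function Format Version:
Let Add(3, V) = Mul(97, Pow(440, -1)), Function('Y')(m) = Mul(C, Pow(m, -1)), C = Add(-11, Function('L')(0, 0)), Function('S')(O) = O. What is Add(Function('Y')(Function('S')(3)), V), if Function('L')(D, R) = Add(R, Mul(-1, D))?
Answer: Rational(-8509, 1320) ≈ -6.4462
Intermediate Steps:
C = -11 (C = Add(-11, Add(0, Mul(-1, 0))) = Add(-11, Add(0, 0)) = Add(-11, 0) = -11)
Function('Y')(m) = Mul(-11, Pow(m, -1))
V = Rational(-1223, 440) (V = Add(-3, Mul(97, Pow(440, -1))) = Add(-3, Mul(97, Rational(1, 440))) = Add(-3, Rational(97, 440)) = Rational(-1223, 440) ≈ -2.7795)
Add(Function('Y')(Function('S')(3)), V) = Add(Mul(-11, Pow(3, -1)), Rational(-1223, 440)) = Add(Mul(-11, Rational(1, 3)), Rational(-1223, 440)) = Add(Rational(-11, 3), Rational(-1223, 440)) = Rational(-8509, 1320)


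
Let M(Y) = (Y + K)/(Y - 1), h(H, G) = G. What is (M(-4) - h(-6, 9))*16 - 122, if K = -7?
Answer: -1154/5 ≈ -230.80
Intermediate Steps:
M(Y) = (-7 + Y)/(-1 + Y) (M(Y) = (Y - 7)/(Y - 1) = (-7 + Y)/(-1 + Y))
(M(-4) - h(-6, 9))*16 - 122 = ((-7 - 4)/(-1 - 4) - 1*9)*16 - 122 = (-11/(-5) - 9)*16 - 122 = (-⅕*(-11) - 9)*16 - 122 = (11/5 - 9)*16 - 122 = -34/5*16 - 122 = -544/5 - 122 = -1154/5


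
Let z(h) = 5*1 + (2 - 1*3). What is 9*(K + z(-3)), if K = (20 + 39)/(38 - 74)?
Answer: 85/4 ≈ 21.250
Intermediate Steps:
K = -59/36 (K = 59/(-36) = 59*(-1/36) = -59/36 ≈ -1.6389)
z(h) = 4 (z(h) = 5 + (2 - 3) = 5 - 1 = 4)
9*(K + z(-3)) = 9*(-59/36 + 4) = 9*(85/36) = 85/4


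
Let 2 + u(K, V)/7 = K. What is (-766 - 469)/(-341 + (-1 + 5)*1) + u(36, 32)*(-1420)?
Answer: -113891285/337 ≈ -3.3796e+5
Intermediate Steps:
u(K, V) = -14 + 7*K
(-766 - 469)/(-341 + (-1 + 5)*1) + u(36, 32)*(-1420) = (-766 - 469)/(-341 + (-1 + 5)*1) + (-14 + 7*36)*(-1420) = -1235/(-341 + 4*1) + (-14 + 252)*(-1420) = -1235/(-341 + 4) + 238*(-1420) = -1235/(-337) - 337960 = -1235*(-1/337) - 337960 = 1235/337 - 337960 = -113891285/337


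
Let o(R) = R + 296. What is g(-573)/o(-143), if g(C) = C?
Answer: -191/51 ≈ -3.7451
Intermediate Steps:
o(R) = 296 + R
g(-573)/o(-143) = -573/(296 - 143) = -573/153 = -573*1/153 = -191/51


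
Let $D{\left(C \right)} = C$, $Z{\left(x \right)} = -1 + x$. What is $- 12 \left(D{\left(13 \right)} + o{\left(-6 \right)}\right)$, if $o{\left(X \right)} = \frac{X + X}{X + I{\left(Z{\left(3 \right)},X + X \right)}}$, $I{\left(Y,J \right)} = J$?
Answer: $-164$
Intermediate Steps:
$o{\left(X \right)} = \frac{2}{3}$ ($o{\left(X \right)} = \frac{X + X}{X + \left(X + X\right)} = \frac{2 X}{X + 2 X} = \frac{2 X}{3 X} = 2 X \frac{1}{3 X} = \frac{2}{3}$)
$- 12 \left(D{\left(13 \right)} + o{\left(-6 \right)}\right) = - 12 \left(13 + \frac{2}{3}\right) = \left(-12\right) \frac{41}{3} = -164$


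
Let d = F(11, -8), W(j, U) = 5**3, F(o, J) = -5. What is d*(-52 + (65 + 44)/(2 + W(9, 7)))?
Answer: 32475/127 ≈ 255.71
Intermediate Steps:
W(j, U) = 125
d = -5
d*(-52 + (65 + 44)/(2 + W(9, 7))) = -5*(-52 + (65 + 44)/(2 + 125)) = -5*(-52 + 109/127) = -5*(-6495/127) = 32475/127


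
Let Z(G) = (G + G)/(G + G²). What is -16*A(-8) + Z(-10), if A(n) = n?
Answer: 1150/9 ≈ 127.78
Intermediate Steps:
Z(G) = 2*G/(G + G²) (Z(G) = (2*G)/(G + G²) = 2*G/(G + G²))
-16*A(-8) + Z(-10) = -16*(-8) + 2/(1 - 10) = 128 + 2/(-9) = 128 + 2*(-⅑) = 128 - 2/9 = 1150/9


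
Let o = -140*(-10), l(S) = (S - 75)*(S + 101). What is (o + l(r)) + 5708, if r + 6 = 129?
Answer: 17860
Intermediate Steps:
r = 123 (r = -6 + 129 = 123)
l(S) = (-75 + S)*(101 + S)
o = 1400
(o + l(r)) + 5708 = (1400 + (-7575 + 123**2 + 26*123)) + 5708 = (1400 + (-7575 + 15129 + 3198)) + 5708 = (1400 + 10752) + 5708 = 12152 + 5708 = 17860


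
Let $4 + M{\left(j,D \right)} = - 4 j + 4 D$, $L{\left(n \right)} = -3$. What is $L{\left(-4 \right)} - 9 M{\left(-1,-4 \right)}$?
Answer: $141$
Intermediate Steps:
$M{\left(j,D \right)} = -4 - 4 j + 4 D$ ($M{\left(j,D \right)} = -4 + \left(- 4 j + 4 D\right) = -4 - 4 j + 4 D$)
$L{\left(-4 \right)} - 9 M{\left(-1,-4 \right)} = -3 - 9 \left(-4 - -4 + 4 \left(-4\right)\right) = -3 - 9 \left(-4 + 4 - 16\right) = -3 - -144 = -3 + 144 = 141$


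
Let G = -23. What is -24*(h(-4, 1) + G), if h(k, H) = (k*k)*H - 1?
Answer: 192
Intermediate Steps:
h(k, H) = -1 + H*k**2 (h(k, H) = k**2*H - 1 = H*k**2 - 1 = -1 + H*k**2)
-24*(h(-4, 1) + G) = -24*((-1 + 1*(-4)**2) - 23) = -24*((-1 + 1*16) - 23) = -24*((-1 + 16) - 23) = -24*(15 - 23) = -24*(-8) = 192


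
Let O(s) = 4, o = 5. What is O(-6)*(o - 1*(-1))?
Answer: 24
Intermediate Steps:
O(-6)*(o - 1*(-1)) = 4*(5 - 1*(-1)) = 4*(5 + 1) = 4*6 = 24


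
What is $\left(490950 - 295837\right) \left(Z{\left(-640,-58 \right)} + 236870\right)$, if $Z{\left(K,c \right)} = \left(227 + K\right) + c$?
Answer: $46124518087$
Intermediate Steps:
$Z{\left(K,c \right)} = 227 + K + c$
$\left(490950 - 295837\right) \left(Z{\left(-640,-58 \right)} + 236870\right) = \left(490950 - 295837\right) \left(\left(227 - 640 - 58\right) + 236870\right) = 195113 \left(-471 + 236870\right) = 195113 \cdot 236399 = 46124518087$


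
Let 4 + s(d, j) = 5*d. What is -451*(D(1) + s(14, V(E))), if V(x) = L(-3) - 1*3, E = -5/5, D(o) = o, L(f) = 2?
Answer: -30217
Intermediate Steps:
E = -1 (E = -5*1/5 = -1)
V(x) = -1 (V(x) = 2 - 1*3 = 2 - 3 = -1)
s(d, j) = -4 + 5*d
-451*(D(1) + s(14, V(E))) = -451*(1 + (-4 + 5*14)) = -451*(1 + (-4 + 70)) = -451*(1 + 66) = -451*67 = -30217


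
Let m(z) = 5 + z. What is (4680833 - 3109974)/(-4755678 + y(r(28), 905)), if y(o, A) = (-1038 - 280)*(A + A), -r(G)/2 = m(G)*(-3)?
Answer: -1570859/7141258 ≈ -0.21997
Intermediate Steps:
r(G) = 30 + 6*G (r(G) = -2*(5 + G)*(-3) = -2*(-15 - 3*G) = 30 + 6*G)
y(o, A) = -2636*A
(4680833 - 3109974)/(-4755678 + y(r(28), 905)) = (4680833 - 3109974)/(-4755678 - 2636*905) = 1570859/(-4755678 - 2385580) = 1570859/(-7141258) = 1570859*(-1/7141258) = -1570859/7141258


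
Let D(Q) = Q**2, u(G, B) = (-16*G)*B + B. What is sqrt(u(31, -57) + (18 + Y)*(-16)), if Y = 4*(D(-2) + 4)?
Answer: sqrt(27415) ≈ 165.57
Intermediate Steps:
u(G, B) = B - 16*B*G (u(G, B) = -16*B*G + B = B - 16*B*G)
Y = 32 (Y = 4*((-2)**2 + 4) = 4*(4 + 4) = 4*8 = 32)
sqrt(u(31, -57) + (18 + Y)*(-16)) = sqrt(-57*(1 - 16*31) + (18 + 32)*(-16)) = sqrt(-57*(1 - 496) + 50*(-16)) = sqrt(-57*(-495) - 800) = sqrt(28215 - 800) = sqrt(27415)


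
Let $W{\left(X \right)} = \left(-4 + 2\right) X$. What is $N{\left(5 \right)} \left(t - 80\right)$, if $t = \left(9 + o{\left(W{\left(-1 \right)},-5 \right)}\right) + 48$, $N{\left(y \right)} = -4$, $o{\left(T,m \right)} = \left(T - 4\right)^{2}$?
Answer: $76$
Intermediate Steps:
$W{\left(X \right)} = - 2 X$
$o{\left(T,m \right)} = \left(-4 + T\right)^{2}$
$t = 61$ ($t = \left(9 + \left(-4 - -2\right)^{2}\right) + 48 = \left(9 + \left(-4 + 2\right)^{2}\right) + 48 = \left(9 + \left(-2\right)^{2}\right) + 48 = \left(9 + 4\right) + 48 = 13 + 48 = 61$)
$N{\left(5 \right)} \left(t - 80\right) = - 4 \left(61 - 80\right) = \left(-4\right) \left(-19\right) = 76$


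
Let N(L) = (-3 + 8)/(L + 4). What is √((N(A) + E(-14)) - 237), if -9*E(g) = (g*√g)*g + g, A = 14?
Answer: √(-8466 - 784*I*√14)/6 ≈ 2.6189 - 15.557*I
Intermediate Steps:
N(L) = 5/(4 + L)
E(g) = -g/9 - g^(5/2)/9 (E(g) = -((g*√g)*g + g)/9 = -(g^(3/2)*g + g)/9 = -(g^(5/2) + g)/9 = -(g + g^(5/2))/9 = -g/9 - g^(5/2)/9)
√((N(A) + E(-14)) - 237) = √((5/(4 + 14) + (-⅑*(-14) - 196*I*√14/9)) - 237) = √((5/18 + (14/9 - 196*I*√14/9)) - 237) = √((11/6 - 196*I*√14/9) - 237) = √(-1411/6 - 196*I*√14/9)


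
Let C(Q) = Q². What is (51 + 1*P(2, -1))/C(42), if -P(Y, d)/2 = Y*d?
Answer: 55/1764 ≈ 0.031179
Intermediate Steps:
P(Y, d) = -2*Y*d
(51 + 1*P(2, -1))/C(42) = (51 + 1*(-2*2*(-1)))/(42²) = (51 + 1*4)/1764 = (51 + 4)*(1/1764) = 55*(1/1764) = 55/1764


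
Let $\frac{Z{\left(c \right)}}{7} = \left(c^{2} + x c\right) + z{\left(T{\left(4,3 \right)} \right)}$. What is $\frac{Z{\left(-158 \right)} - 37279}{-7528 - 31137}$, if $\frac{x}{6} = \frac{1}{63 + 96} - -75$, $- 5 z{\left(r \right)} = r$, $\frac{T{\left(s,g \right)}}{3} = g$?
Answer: $\frac{2580422}{276925} \approx 9.3181$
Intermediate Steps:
$T{\left(s,g \right)} = 3 g$
$z{\left(r \right)} = - \frac{r}{5}$
$x = \frac{23852}{53}$ ($x = 6 \left(\frac{1}{63 + 96} - -75\right) = 6 \left(\frac{1}{159} + 75\right) = 6 \cdot \frac{11926}{159} = \frac{23852}{53} \approx 450.04$)
$Z{\left(c \right)} = - \frac{63}{5} + 7 c^{2} + \frac{166964 c}{53}$ ($Z{\left(c \right)} = 7 \left(\left(c^{2} + \frac{23852 c}{53}\right) - \frac{3 \cdot 3}{5}\right) = 7 \left(\left(c^{2} + \frac{23852 c}{53}\right) - \frac{9}{5}\right) = 7 \left(- \frac{9}{5} + c^{2} + \frac{23852 c}{53}\right) = - \frac{63}{5} + 7 c^{2} + \frac{166964 c}{53}$)
$\frac{Z{\left(-158 \right)} - 37279}{-7528 - 31137} = \frac{\left(- \frac{63}{5} + 7 \left(-158\right)^{2} + \frac{166964}{53} \left(-158\right)\right) - 37279}{-7528 - 31137} = \frac{\left(- \frac{63}{5} + 7 \cdot 24964 - \frac{26380312}{53}\right) - 37279}{-38665} = \left(\left(- \frac{63}{5} + 174748 - \frac{26380312}{53}\right) - 37279\right) \left(- \frac{1}{38665}\right) = \left(- \frac{85596679}{265} - 37279\right) \left(- \frac{1}{38665}\right) = \left(- \frac{95475614}{265}\right) \left(- \frac{1}{38665}\right) = \frac{2580422}{276925}$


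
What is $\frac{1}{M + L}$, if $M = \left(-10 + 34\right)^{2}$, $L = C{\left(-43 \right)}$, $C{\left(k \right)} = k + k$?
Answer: $\frac{1}{490} \approx 0.0020408$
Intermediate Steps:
$C{\left(k \right)} = 2 k$
$L = -86$ ($L = 2 \left(-43\right) = -86$)
$M = 576$ ($M = 24^{2} = 576$)
$\frac{1}{M + L} = \frac{1}{576 - 86} = \frac{1}{490}$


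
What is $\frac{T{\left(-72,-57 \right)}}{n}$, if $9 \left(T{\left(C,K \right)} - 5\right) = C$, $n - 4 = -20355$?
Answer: $\frac{3}{20351} \approx 0.00014741$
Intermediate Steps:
$n = -20351$ ($n = 4 - 20355 = -20351$)
$T{\left(C,K \right)} = 5 + \frac{C}{9}$
$\frac{T{\left(-72,-57 \right)}}{n} = \frac{5 + \frac{1}{9} \left(-72\right)}{-20351} = \left(5 - 8\right) \left(- \frac{1}{20351}\right) = \left(-3\right) \left(- \frac{1}{20351}\right) = \frac{3}{20351}$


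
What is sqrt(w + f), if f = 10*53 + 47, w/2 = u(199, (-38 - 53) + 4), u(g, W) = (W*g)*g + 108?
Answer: I*sqrt(6889781) ≈ 2624.8*I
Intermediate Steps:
u(g, W) = 108 + W*g**2 (u(g, W) = W*g**2 + 108 = 108 + W*g**2)
w = -6890358 (w = 2*(108 + ((-38 - 53) + 4)*199**2) = 2*(108 + (-91 + 4)*39601) = 2*(108 - 87*39601) = 2*(108 - 3445287) = 2*(-3445179) = -6890358)
f = 577 (f = 530 + 47 = 577)
sqrt(w + f) = sqrt(-6890358 + 577) = sqrt(-6889781) = I*sqrt(6889781)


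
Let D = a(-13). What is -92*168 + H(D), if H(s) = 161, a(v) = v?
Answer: -15295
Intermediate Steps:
D = -13
-92*168 + H(D) = -92*168 + 161 = -15456 + 161 = -15295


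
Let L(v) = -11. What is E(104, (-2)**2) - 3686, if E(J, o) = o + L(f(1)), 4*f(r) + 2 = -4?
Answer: -3693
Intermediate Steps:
f(r) = -3/2 (f(r) = -1/2 + (1/4)*(-4) = -1/2 - 1 = -3/2)
E(J, o) = -11 + o (E(J, o) = o - 11 = -11 + o)
E(104, (-2)**2) - 3686 = (-11 + (-2)**2) - 3686 = (-11 + 4) - 3686 = -7 - 3686 = -3693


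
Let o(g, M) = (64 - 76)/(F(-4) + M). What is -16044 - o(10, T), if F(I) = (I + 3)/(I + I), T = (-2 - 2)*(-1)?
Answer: -176452/11 ≈ -16041.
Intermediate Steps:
T = 4 (T = -4*(-1) = 4)
F(I) = (3 + I)/(2*I) (F(I) = (3 + I)/((2*I)) = (3 + I)*(1/(2*I)) = (3 + I)/(2*I))
o(g, M) = -12/(1/8 + M) (o(g, M) = (64 - 76)/((1/2)*(3 - 4)/(-4) + M) = -12/((1/2)*(-1/4)*(-1) + M) = -12/(1/8 + M))
-16044 - o(10, T) = -16044 - (-96)/(1 + 8*4) = -16044 - (-96)/(1 + 32) = -16044 - (-96)/33 = -16044 - 1*(-32/11) = -16044 + 32/11 = -176452/11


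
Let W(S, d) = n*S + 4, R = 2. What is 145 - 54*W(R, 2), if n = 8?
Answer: -935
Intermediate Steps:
W(S, d) = 4 + 8*S (W(S, d) = 8*S + 4 = 4 + 8*S)
145 - 54*W(R, 2) = 145 - 54*(4 + 8*2) = 145 - 54*(4 + 16) = 145 - 54*20 = 145 - 1080 = -935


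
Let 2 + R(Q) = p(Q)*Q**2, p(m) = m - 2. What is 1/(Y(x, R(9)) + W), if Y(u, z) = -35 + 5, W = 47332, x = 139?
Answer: 1/47302 ≈ 2.1141e-5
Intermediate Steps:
p(m) = -2 + m
R(Q) = -2 + Q**2*(-2 + Q) (R(Q) = -2 + (-2 + Q)*Q**2 = -2 + Q**2*(-2 + Q))
Y(u, z) = -30
1/(Y(x, R(9)) + W) = 1/(-30 + 47332) = 1/47302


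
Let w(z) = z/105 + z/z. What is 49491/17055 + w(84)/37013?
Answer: 203537898/70139635 ≈ 2.9019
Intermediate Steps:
w(z) = 1 + z/105 (w(z) = z*(1/105) + 1 = z/105 + 1 = 1 + z/105)
49491/17055 + w(84)/37013 = 49491/17055 + (1 + (1/105)*84)/37013 = 49491*(1/17055) + (1 + ⅘)*(1/37013) = 5499/1895 + (9/5)*(1/37013) = 5499/1895 + 9/185065 = 203537898/70139635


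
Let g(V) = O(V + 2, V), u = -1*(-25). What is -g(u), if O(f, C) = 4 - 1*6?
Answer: 2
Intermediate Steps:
u = 25
O(f, C) = -2 (O(f, C) = 4 - 6 = -2)
g(V) = -2
-g(u) = -1*(-2) = 2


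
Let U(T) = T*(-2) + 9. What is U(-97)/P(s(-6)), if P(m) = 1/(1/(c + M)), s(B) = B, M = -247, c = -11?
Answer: -203/258 ≈ -0.78682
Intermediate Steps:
U(T) = 9 - 2*T (U(T) = -2*T + 9 = 9 - 2*T)
P(m) = -258 (P(m) = 1/(1/(-11 - 247)) = 1/(1/(-258)) = 1/(-1/258) = -258)
U(-97)/P(s(-6)) = (9 - 2*(-97))/(-258) = (9 + 194)*(-1/258) = 203*(-1/258) = -203/258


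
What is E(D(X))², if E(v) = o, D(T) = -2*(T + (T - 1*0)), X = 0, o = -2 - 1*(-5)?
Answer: 9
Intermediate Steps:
o = 3 (o = -2 + 5 = 3)
D(T) = -4*T (D(T) = -2*(T + (T + 0)) = -2*(T + T) = -4*T)
E(v) = 3
E(D(X))² = 3² = 9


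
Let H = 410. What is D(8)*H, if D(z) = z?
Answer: 3280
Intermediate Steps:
D(8)*H = 8*410 = 3280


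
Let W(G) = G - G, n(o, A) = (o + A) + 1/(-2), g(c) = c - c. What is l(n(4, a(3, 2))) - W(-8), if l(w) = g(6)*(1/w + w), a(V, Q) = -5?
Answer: 0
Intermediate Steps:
g(c) = 0
n(o, A) = -1/2 + A + o (n(o, A) = (A + o) - 1/2 = -1/2 + A + o)
W(G) = 0
l(w) = 0 (l(w) = 0*(1/w + w) = 0*(w + 1/w) = 0)
l(n(4, a(3, 2))) - W(-8) = 0 - 1*0 = 0 + 0 = 0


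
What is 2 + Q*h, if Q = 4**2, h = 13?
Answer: 210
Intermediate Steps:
Q = 16
2 + Q*h = 2 + 16*13 = 2 + 208 = 210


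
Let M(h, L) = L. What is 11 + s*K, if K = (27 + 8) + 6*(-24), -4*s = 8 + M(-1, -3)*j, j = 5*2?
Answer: -1177/2 ≈ -588.50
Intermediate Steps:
j = 10
s = 11/2 (s = -(8 - 3*10)/4 = -(8 - 30)/4 = -1/4*(-22) = 11/2 ≈ 5.5000)
K = -109 (K = 35 - 144 = -109)
11 + s*K = 11 + (11/2)*(-109) = 11 - 1199/2 = -1177/2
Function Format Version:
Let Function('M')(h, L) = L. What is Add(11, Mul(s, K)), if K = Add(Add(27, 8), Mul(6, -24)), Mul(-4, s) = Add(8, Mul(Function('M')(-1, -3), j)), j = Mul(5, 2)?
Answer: Rational(-1177, 2) ≈ -588.50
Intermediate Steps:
j = 10
s = Rational(11, 2) (s = Mul(Rational(-1, 4), Add(8, Mul(-3, 10))) = Mul(Rational(-1, 4), Add(8, -30)) = Mul(Rational(-1, 4), -22) = Rational(11, 2) ≈ 5.5000)
K = -109 (K = Add(35, -144) = -109)
Add(11, Mul(s, K)) = Add(11, Mul(Rational(11, 2), -109)) = Add(11, Rational(-1199, 2)) = Rational(-1177, 2)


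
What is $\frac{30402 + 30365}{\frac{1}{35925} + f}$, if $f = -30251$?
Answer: $- \frac{2183054475}{1086767174} \approx -2.0088$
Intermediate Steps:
$\frac{30402 + 30365}{\frac{1}{35925} + f} = \frac{30402 + 30365}{\frac{1}{35925} - 30251} = \frac{60767}{\frac{1}{35925} - 30251} = \frac{60767}{- \frac{1086767174}{35925}} = 60767 \left(- \frac{35925}{1086767174}\right) = - \frac{2183054475}{1086767174}$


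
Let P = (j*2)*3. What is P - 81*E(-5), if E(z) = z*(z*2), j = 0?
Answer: -4050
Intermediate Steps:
E(z) = 2*z² (E(z) = z*(2*z) = 2*z²)
P = 0 (P = (0*2)*3 = 0*3 = 0)
P - 81*E(-5) = 0 - 162*(-5)² = 0 - 162*25 = 0 - 81*50 = 0 - 4050 = -4050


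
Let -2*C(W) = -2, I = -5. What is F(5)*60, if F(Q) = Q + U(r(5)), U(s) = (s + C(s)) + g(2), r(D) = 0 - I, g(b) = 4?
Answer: 900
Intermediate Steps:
C(W) = 1 (C(W) = -1/2*(-2) = 1)
r(D) = 5 (r(D) = 0 - 1*(-5) = 0 + 5 = 5)
U(s) = 5 + s (U(s) = (s + 1) + 4 = (1 + s) + 4 = 5 + s)
F(Q) = 10 + Q (F(Q) = Q + (5 + 5) = Q + 10 = 10 + Q)
F(5)*60 = (10 + 5)*60 = 15*60 = 900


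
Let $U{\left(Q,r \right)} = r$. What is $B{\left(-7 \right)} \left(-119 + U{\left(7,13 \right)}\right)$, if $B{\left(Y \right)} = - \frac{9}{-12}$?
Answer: $- \frac{159}{2} \approx -79.5$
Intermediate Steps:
$B{\left(Y \right)} = \frac{3}{4}$ ($B{\left(Y \right)} = \left(-9\right) \left(- \frac{1}{12}\right) = \frac{3}{4}$)
$B{\left(-7 \right)} \left(-119 + U{\left(7,13 \right)}\right) = \frac{3 \left(-119 + 13\right)}{4} = \frac{3}{4} \left(-106\right) = - \frac{159}{2}$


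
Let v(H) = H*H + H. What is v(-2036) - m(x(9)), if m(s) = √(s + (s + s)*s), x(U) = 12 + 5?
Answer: 4143260 - √595 ≈ 4.1432e+6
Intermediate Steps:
x(U) = 17
m(s) = √(s + 2*s²) (m(s) = √(s + (2*s)*s) = √(s + 2*s²))
v(H) = H + H² (v(H) = H² + H = H + H²)
v(-2036) - m(x(9)) = -2036*(1 - 2036) - √(17*(1 + 2*17)) = -2036*(-2035) - √(17*(1 + 34)) = 4143260 - √(17*35) = 4143260 - √595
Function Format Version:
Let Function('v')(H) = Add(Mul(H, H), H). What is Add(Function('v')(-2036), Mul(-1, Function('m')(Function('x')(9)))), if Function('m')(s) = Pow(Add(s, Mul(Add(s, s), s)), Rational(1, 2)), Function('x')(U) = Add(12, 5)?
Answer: Add(4143260, Mul(-1, Pow(595, Rational(1, 2)))) ≈ 4.1432e+6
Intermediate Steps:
Function('x')(U) = 17
Function('m')(s) = Pow(Add(s, Mul(2, Pow(s, 2))), Rational(1, 2)) (Function('m')(s) = Pow(Add(s, Mul(Mul(2, s), s)), Rational(1, 2)) = Pow(Add(s, Mul(2, Pow(s, 2))), Rational(1, 2)))
Function('v')(H) = Add(H, Pow(H, 2)) (Function('v')(H) = Add(Pow(H, 2), H) = Add(H, Pow(H, 2)))
Add(Function('v')(-2036), Mul(-1, Function('m')(Function('x')(9)))) = Add(Mul(-2036, Add(1, -2036)), Mul(-1, Pow(Mul(17, Add(1, Mul(2, 17))), Rational(1, 2)))) = Add(Mul(-2036, -2035), Mul(-1, Pow(Mul(17, Add(1, 34)), Rational(1, 2)))) = Add(4143260, Mul(-1, Pow(Mul(17, 35), Rational(1, 2)))) = Add(4143260, Mul(-1, Pow(595, Rational(1, 2))))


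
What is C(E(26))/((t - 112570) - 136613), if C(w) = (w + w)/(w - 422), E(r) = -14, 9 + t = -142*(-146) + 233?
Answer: -7/24876743 ≈ -2.8139e-7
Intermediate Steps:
t = 20956 (t = -9 + (-142*(-146) + 233) = -9 + (20732 + 233) = -9 + 20965 = 20956)
C(w) = 2*w/(-422 + w) (C(w) = (2*w)/(-422 + w) = 2*w/(-422 + w))
C(E(26))/((t - 112570) - 136613) = (2*(-14)/(-422 - 14))/((20956 - 112570) - 136613) = (2*(-14)/(-436))/(-91614 - 136613) = (2*(-14)*(-1/436))/(-228227) = (7/109)*(-1/228227) = -7/24876743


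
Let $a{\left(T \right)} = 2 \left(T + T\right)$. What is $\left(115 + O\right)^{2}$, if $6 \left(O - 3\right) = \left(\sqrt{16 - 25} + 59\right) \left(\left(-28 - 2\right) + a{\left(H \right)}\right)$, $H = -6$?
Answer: $169840 + 22302 i \approx 1.6984 \cdot 10^{5} + 22302.0 i$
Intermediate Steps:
$a{\left(T \right)} = 4 T$ ($a{\left(T \right)} = 2 \cdot 2 T = 4 T$)
$O = -528 - 27 i$ ($O = 3 + \frac{\left(\sqrt{16 - 25} + 59\right) \left(\left(-28 - 2\right) + 4 \left(-6\right)\right)}{6} = 3 + \frac{\left(\sqrt{-9} + 59\right) \left(\left(-28 - 2\right) - 24\right)}{6} = 3 + \frac{\left(3 i + 59\right) \left(-30 - 24\right)}{6} = 3 + \frac{\left(59 + 3 i\right) \left(-54\right)}{6} = 3 + \frac{-3186 - 162 i}{6} = 3 - \left(531 + 27 i\right) = -528 - 27 i \approx -528.0 - 27.0 i$)
$\left(115 + O\right)^{2} = \left(115 - \left(528 + 27 i\right)\right)^{2} = \left(-413 - 27 i\right)^{2}$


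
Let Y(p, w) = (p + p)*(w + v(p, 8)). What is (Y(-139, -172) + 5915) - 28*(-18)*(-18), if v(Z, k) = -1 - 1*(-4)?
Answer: 43825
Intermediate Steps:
v(Z, k) = 3 (v(Z, k) = -1 + 4 = 3)
Y(p, w) = 2*p*(3 + w) (Y(p, w) = (p + p)*(w + 3) = (2*p)*(3 + w) = 2*p*(3 + w))
(Y(-139, -172) + 5915) - 28*(-18)*(-18) = (2*(-139)*(3 - 172) + 5915) - 28*(-18)*(-18) = (2*(-139)*(-169) + 5915) + 504*(-18) = (46982 + 5915) - 9072 = 52897 - 9072 = 43825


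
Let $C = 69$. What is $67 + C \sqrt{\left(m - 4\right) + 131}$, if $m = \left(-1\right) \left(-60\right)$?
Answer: $67 + 69 \sqrt{187} \approx 1010.6$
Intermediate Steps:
$m = 60$
$67 + C \sqrt{\left(m - 4\right) + 131} = 67 + 69 \sqrt{\left(60 - 4\right) + 131} = 67 + 69 \sqrt{56 + 131} = 67 + 69 \sqrt{187}$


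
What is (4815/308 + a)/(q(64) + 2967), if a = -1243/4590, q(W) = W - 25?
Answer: 10859003/2124821160 ≈ 0.0051105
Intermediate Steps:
q(W) = -25 + W
a = -1243/4590 (a = -1243*1/4590 = -1243/4590 ≈ -0.27081)
(4815/308 + a)/(q(64) + 2967) = (4815/308 - 1243/4590)/((-25 + 64) + 2967) = (4815*(1/308) - 1243/4590)/(39 + 2967) = (4815/308 - 1243/4590)/3006 = (10859003/706860)*(1/3006) = 10859003/2124821160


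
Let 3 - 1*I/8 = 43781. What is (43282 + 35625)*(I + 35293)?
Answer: -24850260417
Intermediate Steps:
I = -350224 (I = 24 - 8*43781 = 24 - 350248 = -350224)
(43282 + 35625)*(I + 35293) = (43282 + 35625)*(-350224 + 35293) = 78907*(-314931) = -24850260417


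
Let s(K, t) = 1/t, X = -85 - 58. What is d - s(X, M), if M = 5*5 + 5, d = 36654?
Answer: 1099619/30 ≈ 36654.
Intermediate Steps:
X = -143
M = 30 (M = 25 + 5 = 30)
d - s(X, M) = 36654 - 1/30 = 1099619/30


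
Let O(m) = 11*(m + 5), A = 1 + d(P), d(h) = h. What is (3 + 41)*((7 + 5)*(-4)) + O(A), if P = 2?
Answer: -2024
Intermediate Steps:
A = 3 (A = 1 + 2 = 3)
O(m) = 55 + 11*m (O(m) = 11*(5 + m) = 55 + 11*m)
(3 + 41)*((7 + 5)*(-4)) + O(A) = (3 + 41)*((7 + 5)*(-4)) + (55 + 11*3) = 44*(12*(-4)) + (55 + 33) = 44*(-48) + 88 = -2112 + 88 = -2024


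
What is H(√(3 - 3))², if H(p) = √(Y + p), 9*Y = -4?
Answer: -4/9 ≈ -0.44444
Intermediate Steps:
Y = -4/9 (Y = (⅑)*(-4) = -4/9 ≈ -0.44444)
H(p) = √(-4/9 + p)
H(√(3 - 3))² = (√(-4 + 9*√(3 - 3))/3)² = (√(-4 + 9*√0)/3)² = (√(-4 + 9*0)/3)² = (√(-4 + 0)/3)² = (√(-4)/3)² = ((2*I)/3)² = (2*I/3)² = -4/9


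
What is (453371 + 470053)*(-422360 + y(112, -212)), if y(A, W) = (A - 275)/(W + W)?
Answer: -20670901299156/53 ≈ -3.9002e+11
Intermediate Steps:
y(A, W) = (-275 + A)/(2*W) (y(A, W) = (-275 + A)/((2*W)) = (-275 + A)*(1/(2*W)) = (-275 + A)/(2*W))
(453371 + 470053)*(-422360 + y(112, -212)) = (453371 + 470053)*(-422360 + (1/2)*(-275 + 112)/(-212)) = 923424*(-422360 + (1/2)*(-1/212)*(-163)) = 923424*(-422360 + 163/424) = 923424*(-179080477/424) = -20670901299156/53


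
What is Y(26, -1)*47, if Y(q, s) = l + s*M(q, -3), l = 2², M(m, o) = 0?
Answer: 188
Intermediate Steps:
l = 4
Y(q, s) = 4 (Y(q, s) = 4 + s*0 = 4 + 0 = 4)
Y(26, -1)*47 = 4*47 = 188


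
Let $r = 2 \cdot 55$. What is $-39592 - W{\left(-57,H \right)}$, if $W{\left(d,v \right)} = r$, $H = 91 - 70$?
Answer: $-39702$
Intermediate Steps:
$H = 21$
$r = 110$
$W{\left(d,v \right)} = 110$
$-39592 - W{\left(-57,H \right)} = -39592 - 110 = -39702$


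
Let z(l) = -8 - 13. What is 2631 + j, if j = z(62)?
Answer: 2610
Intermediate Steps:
z(l) = -21
j = -21
2631 + j = 2631 - 21 = 2610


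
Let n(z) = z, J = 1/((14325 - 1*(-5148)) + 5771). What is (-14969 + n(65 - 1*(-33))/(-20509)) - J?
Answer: -7749890829345/517729196 ≈ -14969.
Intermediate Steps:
J = 1/25244 (J = 1/((14325 + 5148) + 5771) = 1/(19473 + 5771) = 1/25244 ≈ 3.9613e-5)
(-14969 + n(65 - 1*(-33))/(-20509)) - J = (-14969 + (65 - 1*(-33))/(-20509)) - 1*1/25244 = (-14969 + (65 + 33)*(-1/20509)) - 1/25244 = (-14969 + 98*(-1/20509)) - 1/25244 = (-14969 - 98/20509) - 1/25244 = -306999319/20509 - 1/25244 = -7749890829345/517729196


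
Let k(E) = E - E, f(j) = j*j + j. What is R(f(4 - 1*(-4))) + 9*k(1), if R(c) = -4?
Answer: -4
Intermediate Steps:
f(j) = j + j² (f(j) = j² + j = j + j²)
k(E) = 0
R(f(4 - 1*(-4))) + 9*k(1) = -4 + 9*0 = -4 + 0 = -4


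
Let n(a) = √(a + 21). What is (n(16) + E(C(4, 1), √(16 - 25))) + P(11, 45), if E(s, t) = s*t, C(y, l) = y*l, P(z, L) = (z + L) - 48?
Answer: 8 + √37 + 12*I ≈ 14.083 + 12.0*I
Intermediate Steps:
n(a) = √(21 + a)
P(z, L) = -48 + L + z (P(z, L) = (L + z) - 48 = -48 + L + z)
C(y, l) = l*y
(n(16) + E(C(4, 1), √(16 - 25))) + P(11, 45) = (√(21 + 16) + (1*4)*√(16 - 25)) + (-48 + 45 + 11) = (√37 + 4*√(-9)) + 8 = (√37 + 4*(3*I)) + 8 = (√37 + 12*I) + 8 = 8 + √37 + 12*I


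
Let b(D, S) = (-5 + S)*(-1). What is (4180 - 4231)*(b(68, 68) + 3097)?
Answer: -154734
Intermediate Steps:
b(D, S) = 5 - S
(4180 - 4231)*(b(68, 68) + 3097) = (4180 - 4231)*((5 - 1*68) + 3097) = -51*((5 - 68) + 3097) = -51*(-63 + 3097) = -51*3034 = -154734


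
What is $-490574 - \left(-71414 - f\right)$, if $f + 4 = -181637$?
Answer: $-600801$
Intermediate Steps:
$f = -181641$ ($f = -4 - 181637 = -181641$)
$-490574 - \left(-71414 - f\right) = -490574 - \left(-71414 - -181641\right) = -490574 - \left(-71414 + 181641\right) = -490574 - 110227 = -600801$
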